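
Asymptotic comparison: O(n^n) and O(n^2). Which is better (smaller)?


quadratic grows slower than n^n
O(n^2) is asymptotically smaller; O(n^n) grows faster


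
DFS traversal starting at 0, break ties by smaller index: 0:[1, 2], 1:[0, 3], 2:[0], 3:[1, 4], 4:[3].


DFS stack-based: start with [0]
Visit order: [0, 1, 3, 4, 2]


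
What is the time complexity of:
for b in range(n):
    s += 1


Per nesting level: O(n) = O(n)
Complexity: O(n)


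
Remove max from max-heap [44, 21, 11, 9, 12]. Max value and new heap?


Max = 44
Replace root with last, heapify down
Resulting heap: [21, 12, 11, 9]


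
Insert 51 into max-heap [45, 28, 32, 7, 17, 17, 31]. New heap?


Append 51: [45, 28, 32, 7, 17, 17, 31, 51]
Bubble up: swap idx 7(51) with idx 3(7); swap idx 3(51) with idx 1(28); swap idx 1(51) with idx 0(45)
Result: [51, 45, 32, 28, 17, 17, 31, 7]


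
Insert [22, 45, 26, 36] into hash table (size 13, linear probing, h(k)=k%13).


Insertions: 22->slot 9; 45->slot 6; 26->slot 0; 36->slot 10
Table: [26, None, None, None, None, None, 45, None, None, 22, 36, None, None]


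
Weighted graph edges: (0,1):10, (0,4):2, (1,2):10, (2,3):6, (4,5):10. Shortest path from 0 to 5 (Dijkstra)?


Dijkstra from 0:
Distances: {0: 0, 1: 10, 2: 20, 3: 26, 4: 2, 5: 12}
Shortest distance to 5 = 12, path = [0, 4, 5]


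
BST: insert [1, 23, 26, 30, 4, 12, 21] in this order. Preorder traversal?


Root = 1; build tree by BST insertion.
Preorder traversal: [1, 23, 4, 12, 21, 26, 30]


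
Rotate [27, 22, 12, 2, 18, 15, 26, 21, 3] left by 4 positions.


Left rotate by 4: [18, 15, 26, 21, 3, 27, 22, 12, 2]


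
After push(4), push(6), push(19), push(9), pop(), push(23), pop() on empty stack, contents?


push(4) -> [4]
push(6) -> [4, 6]
push(19) -> [4, 6, 19]
push(9) -> [4, 6, 19, 9]
pop() returns 9 -> [4, 6, 19]
push(23) -> [4, 6, 19, 23]
pop() returns 23 -> [4, 6, 19]
Final stack (bottom to top): [4, 6, 19]


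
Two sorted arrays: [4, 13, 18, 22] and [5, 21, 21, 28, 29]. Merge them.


Compare heads, take smaller each step.
Merged: [4, 5, 13, 18, 21, 21, 22, 28, 29]


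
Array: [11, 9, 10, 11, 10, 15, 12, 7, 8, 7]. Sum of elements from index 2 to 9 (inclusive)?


Prefix sums: [0, 11, 20, 30, 41, 51, 66, 78, 85, 93, 100]
Sum[2..9] = prefix[10] - prefix[2] = 100 - 20 = 80


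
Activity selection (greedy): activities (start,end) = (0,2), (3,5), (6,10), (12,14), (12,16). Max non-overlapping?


Greedy: pick earliest-ending, then skip overlaps.
Selected (4 activities): [(0, 2), (3, 5), (6, 10), (12, 14)]


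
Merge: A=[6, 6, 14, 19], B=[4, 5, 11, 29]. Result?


Compare heads, take smaller each step.
Merged: [4, 5, 6, 6, 11, 14, 19, 29]


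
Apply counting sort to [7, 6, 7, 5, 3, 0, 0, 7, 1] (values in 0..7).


Count array: [2, 1, 0, 1, 0, 1, 1, 3]
Reconstruct: [0, 0, 1, 3, 5, 6, 7, 7, 7]


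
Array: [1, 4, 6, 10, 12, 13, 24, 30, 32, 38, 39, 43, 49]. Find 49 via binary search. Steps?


Search for 49:
[0,12] mid=6 arr[6]=24
[7,12] mid=9 arr[9]=38
[10,12] mid=11 arr[11]=43
[12,12] mid=12 arr[12]=49
Total: 4 comparisons


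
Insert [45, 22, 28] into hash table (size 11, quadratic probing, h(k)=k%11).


Insertions: 45->slot 1; 22->slot 0; 28->slot 6
Table: [22, 45, None, None, None, None, 28, None, None, None, None]


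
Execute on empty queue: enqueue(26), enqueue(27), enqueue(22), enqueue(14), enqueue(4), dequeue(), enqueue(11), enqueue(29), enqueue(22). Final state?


enqueue(26) -> [26]
enqueue(27) -> [26, 27]
enqueue(22) -> [26, 27, 22]
enqueue(14) -> [26, 27, 22, 14]
enqueue(4) -> [26, 27, 22, 14, 4]
dequeue() returns 26 -> [27, 22, 14, 4]
enqueue(11) -> [27, 22, 14, 4, 11]
enqueue(29) -> [27, 22, 14, 4, 11, 29]
enqueue(22) -> [27, 22, 14, 4, 11, 29, 22]
Final queue (front to back): [27, 22, 14, 4, 11, 29, 22]


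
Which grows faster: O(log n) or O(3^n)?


logarithmic grows slower than exponential (base 3)
O(log n) is asymptotically smaller; O(3^n) grows faster


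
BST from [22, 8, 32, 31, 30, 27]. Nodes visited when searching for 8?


BST root = 22
Search for 8: compare at each node
Path: [22, 8]


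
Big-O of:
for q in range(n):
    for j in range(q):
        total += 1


Per nesting level: O(n) * O(n) [triangular over q] = O(n^2)
Complexity: O(n^2)


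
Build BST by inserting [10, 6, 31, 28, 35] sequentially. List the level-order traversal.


Root = 10; build tree by BST insertion.
Level-Order traversal: [10, 6, 31, 28, 35]


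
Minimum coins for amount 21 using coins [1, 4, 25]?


dp[0]=0; dp[i]=1+min(dp[i-c] for c in coins)
...dp[16]=4, dp[17]=5, dp[18]=6, dp[19]=7, dp[20]=5, dp[21]=6
Minimum coins for 21 = 6


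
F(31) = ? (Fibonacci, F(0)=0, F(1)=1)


F(n)=F(n-1)+F(n-2)
...F(29)=514229, F(30)=832040, F(31)=1346269


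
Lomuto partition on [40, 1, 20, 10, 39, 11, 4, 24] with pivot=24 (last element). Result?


Elements <= 24 go left of pivot.
Result: [1, 20, 10, 11, 4, 24, 39, 40], pivot at index 5


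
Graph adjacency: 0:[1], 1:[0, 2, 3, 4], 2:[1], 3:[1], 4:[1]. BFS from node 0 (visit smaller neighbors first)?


BFS queue: start with [0]
Visit order: [0, 1, 2, 3, 4]


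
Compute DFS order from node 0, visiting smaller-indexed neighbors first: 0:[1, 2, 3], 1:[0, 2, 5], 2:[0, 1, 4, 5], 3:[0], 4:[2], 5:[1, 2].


DFS stack-based: start with [0]
Visit order: [0, 1, 2, 4, 5, 3]


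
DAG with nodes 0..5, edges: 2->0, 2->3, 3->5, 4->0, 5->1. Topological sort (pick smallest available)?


Kahn's algorithm, process smallest node first
Order: [2, 3, 4, 0, 5, 1]


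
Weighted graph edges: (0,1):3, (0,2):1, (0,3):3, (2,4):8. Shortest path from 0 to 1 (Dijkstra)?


Dijkstra from 0:
Distances: {0: 0, 1: 3, 2: 1, 3: 3, 4: 9}
Shortest distance to 1 = 3, path = [0, 1]


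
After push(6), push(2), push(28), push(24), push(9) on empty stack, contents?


push(6) -> [6]
push(2) -> [6, 2]
push(28) -> [6, 2, 28]
push(24) -> [6, 2, 28, 24]
push(9) -> [6, 2, 28, 24, 9]
Final stack (bottom to top): [6, 2, 28, 24, 9]


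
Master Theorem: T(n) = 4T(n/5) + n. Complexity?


a=4, b=5, c=1. log_5(4)=0.861 < c=1. Case 3: O(n^c) = O(n)
Complexity: O(n)


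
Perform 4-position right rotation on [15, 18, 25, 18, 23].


Right rotate by 4: [18, 25, 18, 23, 15]


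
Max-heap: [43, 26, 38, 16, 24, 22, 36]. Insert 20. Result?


Append 20: [43, 26, 38, 16, 24, 22, 36, 20]
Bubble up: swap idx 7(20) with idx 3(16)
Result: [43, 26, 38, 20, 24, 22, 36, 16]


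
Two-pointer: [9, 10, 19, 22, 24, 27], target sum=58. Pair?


Two pointers: lo=0, hi=5
No pair sums to 58


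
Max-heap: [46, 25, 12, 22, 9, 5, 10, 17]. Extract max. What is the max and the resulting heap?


Max = 46
Replace root with last, heapify down
Resulting heap: [25, 22, 12, 17, 9, 5, 10]


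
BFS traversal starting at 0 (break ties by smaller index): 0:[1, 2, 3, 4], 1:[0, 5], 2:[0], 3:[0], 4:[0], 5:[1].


BFS queue: start with [0]
Visit order: [0, 1, 2, 3, 4, 5]


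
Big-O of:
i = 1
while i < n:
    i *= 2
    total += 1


Per nesting level: O(log n) = O(log n)
Complexity: O(log n)


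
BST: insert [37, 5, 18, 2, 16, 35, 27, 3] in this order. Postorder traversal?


Root = 37; build tree by BST insertion.
Postorder traversal: [3, 2, 16, 27, 35, 18, 5, 37]


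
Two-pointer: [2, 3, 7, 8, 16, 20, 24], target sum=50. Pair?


Two pointers: lo=0, hi=6
No pair sums to 50


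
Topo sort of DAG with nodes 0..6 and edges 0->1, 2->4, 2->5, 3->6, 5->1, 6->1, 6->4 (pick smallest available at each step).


Kahn's algorithm, process smallest node first
Order: [0, 2, 3, 5, 6, 1, 4]


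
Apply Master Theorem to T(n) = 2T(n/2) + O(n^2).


a=2, b=2, c=2. log_2(2)=1 < c=2. Case 3: O(n^c) = O(n^2)
Complexity: O(n^2)


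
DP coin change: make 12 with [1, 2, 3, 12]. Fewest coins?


dp[0]=0; dp[i]=1+min(dp[i-c] for c in coins)
...dp[7]=3, dp[8]=3, dp[9]=3, dp[10]=4, dp[11]=4, dp[12]=1
Minimum coins for 12 = 1


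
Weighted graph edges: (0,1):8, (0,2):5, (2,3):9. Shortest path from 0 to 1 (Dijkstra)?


Dijkstra from 0:
Distances: {0: 0, 1: 8, 2: 5, 3: 14}
Shortest distance to 1 = 8, path = [0, 1]


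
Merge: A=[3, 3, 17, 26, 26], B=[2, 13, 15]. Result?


Compare heads, take smaller each step.
Merged: [2, 3, 3, 13, 15, 17, 26, 26]


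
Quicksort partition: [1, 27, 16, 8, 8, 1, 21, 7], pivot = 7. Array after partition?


Elements <= 7 go left of pivot.
Result: [1, 1, 7, 8, 8, 27, 21, 16], pivot at index 2


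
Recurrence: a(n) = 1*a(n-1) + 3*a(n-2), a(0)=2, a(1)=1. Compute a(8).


Build bottom-up:
...a(6)=154, a(7)=337, a(8)=1*337+3*154=799


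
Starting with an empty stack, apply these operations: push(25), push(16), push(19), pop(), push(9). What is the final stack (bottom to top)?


push(25) -> [25]
push(16) -> [25, 16]
push(19) -> [25, 16, 19]
pop() returns 19 -> [25, 16]
push(9) -> [25, 16, 9]
Final stack (bottom to top): [25, 16, 9]


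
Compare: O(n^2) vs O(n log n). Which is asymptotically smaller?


linearithmic grows slower than quadratic
O(n log n) is asymptotically smaller; O(n^2) grows faster


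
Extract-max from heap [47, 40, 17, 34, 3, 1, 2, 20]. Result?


Max = 47
Replace root with last, heapify down
Resulting heap: [40, 34, 17, 20, 3, 1, 2]


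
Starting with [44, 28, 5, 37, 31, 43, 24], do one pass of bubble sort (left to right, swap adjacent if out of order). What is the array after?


After one pass: [28, 5, 37, 31, 43, 24, 44]


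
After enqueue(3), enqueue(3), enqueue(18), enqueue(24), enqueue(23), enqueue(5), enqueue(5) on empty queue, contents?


enqueue(3) -> [3]
enqueue(3) -> [3, 3]
enqueue(18) -> [3, 3, 18]
enqueue(24) -> [3, 3, 18, 24]
enqueue(23) -> [3, 3, 18, 24, 23]
enqueue(5) -> [3, 3, 18, 24, 23, 5]
enqueue(5) -> [3, 3, 18, 24, 23, 5, 5]
Final queue (front to back): [3, 3, 18, 24, 23, 5, 5]


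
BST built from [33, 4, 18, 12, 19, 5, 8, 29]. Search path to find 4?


BST root = 33
Search for 4: compare at each node
Path: [33, 4]


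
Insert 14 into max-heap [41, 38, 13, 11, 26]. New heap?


Append 14: [41, 38, 13, 11, 26, 14]
Bubble up: swap idx 5(14) with idx 2(13)
Result: [41, 38, 14, 11, 26, 13]


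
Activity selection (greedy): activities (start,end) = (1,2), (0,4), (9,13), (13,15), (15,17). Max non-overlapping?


Greedy: pick earliest-ending, then skip overlaps.
Selected (4 activities): [(1, 2), (9, 13), (13, 15), (15, 17)]


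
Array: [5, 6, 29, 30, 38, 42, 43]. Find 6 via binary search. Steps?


Search for 6:
[0,6] mid=3 arr[3]=30
[0,2] mid=1 arr[1]=6
Total: 2 comparisons


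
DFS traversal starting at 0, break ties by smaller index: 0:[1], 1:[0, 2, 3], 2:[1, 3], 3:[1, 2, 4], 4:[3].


DFS stack-based: start with [0]
Visit order: [0, 1, 2, 3, 4]


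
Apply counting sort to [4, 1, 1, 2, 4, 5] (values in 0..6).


Count array: [0, 2, 1, 0, 2, 1, 0]
Reconstruct: [1, 1, 2, 4, 4, 5]


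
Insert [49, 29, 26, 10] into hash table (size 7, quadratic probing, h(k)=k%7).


Insertions: 49->slot 0; 29->slot 1; 26->slot 5; 10->slot 3
Table: [49, 29, None, 10, None, 26, None]


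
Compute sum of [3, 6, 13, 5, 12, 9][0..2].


Prefix sums: [0, 3, 9, 22, 27, 39, 48]
Sum[0..2] = prefix[3] - prefix[0] = 22 - 0 = 22


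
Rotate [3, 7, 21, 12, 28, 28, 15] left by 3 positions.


Left rotate by 3: [12, 28, 28, 15, 3, 7, 21]


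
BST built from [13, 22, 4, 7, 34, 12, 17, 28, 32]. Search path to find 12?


BST root = 13
Search for 12: compare at each node
Path: [13, 4, 7, 12]


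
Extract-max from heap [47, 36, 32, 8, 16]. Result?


Max = 47
Replace root with last, heapify down
Resulting heap: [36, 16, 32, 8]


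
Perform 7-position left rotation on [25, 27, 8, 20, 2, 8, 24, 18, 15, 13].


Left rotate by 7: [18, 15, 13, 25, 27, 8, 20, 2, 8, 24]


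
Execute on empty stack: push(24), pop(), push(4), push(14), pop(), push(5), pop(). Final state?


push(24) -> [24]
pop() returns 24 -> []
push(4) -> [4]
push(14) -> [4, 14]
pop() returns 14 -> [4]
push(5) -> [4, 5]
pop() returns 5 -> [4]
Final stack (bottom to top): [4]


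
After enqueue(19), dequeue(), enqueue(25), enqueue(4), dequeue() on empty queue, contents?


enqueue(19) -> [19]
dequeue() returns 19 -> []
enqueue(25) -> [25]
enqueue(4) -> [25, 4]
dequeue() returns 25 -> [4]
Final queue (front to back): [4]


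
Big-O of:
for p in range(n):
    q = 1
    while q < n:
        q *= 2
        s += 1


Per nesting level: O(n) * O(log n) = O(n log n)
Complexity: O(n log n)


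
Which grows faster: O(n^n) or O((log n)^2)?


polylogarithmic grows slower than n^n
O((log n)^2) is asymptotically smaller; O(n^n) grows faster


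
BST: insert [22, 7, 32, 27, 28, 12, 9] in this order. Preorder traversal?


Root = 22; build tree by BST insertion.
Preorder traversal: [22, 7, 12, 9, 32, 27, 28]


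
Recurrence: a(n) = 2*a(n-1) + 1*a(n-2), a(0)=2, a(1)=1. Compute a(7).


Build bottom-up:
...a(5)=53, a(6)=128, a(7)=2*128+1*53=309


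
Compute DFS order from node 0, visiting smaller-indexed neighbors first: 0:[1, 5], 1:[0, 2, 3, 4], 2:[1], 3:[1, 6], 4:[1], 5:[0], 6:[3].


DFS stack-based: start with [0]
Visit order: [0, 1, 2, 3, 6, 4, 5]


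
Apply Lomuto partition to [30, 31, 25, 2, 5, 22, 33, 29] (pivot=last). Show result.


Elements <= 29 go left of pivot.
Result: [25, 2, 5, 22, 29, 31, 33, 30], pivot at index 4


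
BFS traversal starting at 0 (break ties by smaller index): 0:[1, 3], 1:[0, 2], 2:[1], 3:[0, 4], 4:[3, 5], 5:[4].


BFS queue: start with [0]
Visit order: [0, 1, 3, 2, 4, 5]


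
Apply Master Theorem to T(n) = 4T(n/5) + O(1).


a=4, b=5, c=0. log_5(4)=0.861 > c=0. Case 1: O(n^log_b(a)) = O(n^0.861)
Complexity: O(n^0.861)


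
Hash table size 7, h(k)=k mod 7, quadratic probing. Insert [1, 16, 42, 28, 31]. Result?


Insertions: 1->slot 1; 16->slot 2; 42->slot 0; 28->slot 4; 31->slot 3
Table: [42, 1, 16, 31, 28, None, None]


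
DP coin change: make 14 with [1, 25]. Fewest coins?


dp[0]=0; dp[i]=1+min(dp[i-c] for c in coins)
...dp[9]=9, dp[10]=10, dp[11]=11, dp[12]=12, dp[13]=13, dp[14]=14
Minimum coins for 14 = 14


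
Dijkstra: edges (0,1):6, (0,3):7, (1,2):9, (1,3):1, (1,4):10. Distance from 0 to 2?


Dijkstra from 0:
Distances: {0: 0, 1: 6, 2: 15, 3: 7, 4: 16}
Shortest distance to 2 = 15, path = [0, 1, 2]


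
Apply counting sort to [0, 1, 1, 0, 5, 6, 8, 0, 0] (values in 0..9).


Count array: [4, 2, 0, 0, 0, 1, 1, 0, 1, 0]
Reconstruct: [0, 0, 0, 0, 1, 1, 5, 6, 8]


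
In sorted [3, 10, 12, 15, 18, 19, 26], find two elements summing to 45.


Two pointers: lo=0, hi=6
Found pair: (19, 26) summing to 45


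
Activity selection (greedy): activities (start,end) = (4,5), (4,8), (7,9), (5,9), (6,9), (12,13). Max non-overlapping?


Greedy: pick earliest-ending, then skip overlaps.
Selected (3 activities): [(4, 5), (7, 9), (12, 13)]


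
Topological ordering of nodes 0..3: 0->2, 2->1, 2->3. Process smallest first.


Kahn's algorithm, process smallest node first
Order: [0, 2, 1, 3]


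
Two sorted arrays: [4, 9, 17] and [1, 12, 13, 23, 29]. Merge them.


Compare heads, take smaller each step.
Merged: [1, 4, 9, 12, 13, 17, 23, 29]


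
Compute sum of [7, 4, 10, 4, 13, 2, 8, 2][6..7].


Prefix sums: [0, 7, 11, 21, 25, 38, 40, 48, 50]
Sum[6..7] = prefix[8] - prefix[6] = 50 - 40 = 10


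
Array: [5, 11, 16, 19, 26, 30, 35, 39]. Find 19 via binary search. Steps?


Search for 19:
[0,7] mid=3 arr[3]=19
Total: 1 comparisons


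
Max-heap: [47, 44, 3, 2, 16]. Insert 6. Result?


Append 6: [47, 44, 3, 2, 16, 6]
Bubble up: swap idx 5(6) with idx 2(3)
Result: [47, 44, 6, 2, 16, 3]


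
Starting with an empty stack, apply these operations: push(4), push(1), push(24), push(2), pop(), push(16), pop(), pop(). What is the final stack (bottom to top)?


push(4) -> [4]
push(1) -> [4, 1]
push(24) -> [4, 1, 24]
push(2) -> [4, 1, 24, 2]
pop() returns 2 -> [4, 1, 24]
push(16) -> [4, 1, 24, 16]
pop() returns 16 -> [4, 1, 24]
pop() returns 24 -> [4, 1]
Final stack (bottom to top): [4, 1]


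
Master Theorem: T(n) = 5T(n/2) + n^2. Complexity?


a=5, b=2, c=2. log_2(5)=2.322 > c=2. Case 1: O(n^log_b(a)) = O(n^2.322)
Complexity: O(n^2.322)


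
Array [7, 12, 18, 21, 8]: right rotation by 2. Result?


Right rotate by 2: [21, 8, 7, 12, 18]


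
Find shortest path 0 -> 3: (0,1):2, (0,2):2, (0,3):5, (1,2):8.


Dijkstra from 0:
Distances: {0: 0, 1: 2, 2: 2, 3: 5}
Shortest distance to 3 = 5, path = [0, 3]


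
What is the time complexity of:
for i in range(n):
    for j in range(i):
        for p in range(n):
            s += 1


Per nesting level: O(n) * O(n) [triangular over i] * O(n) = O(n^3)
Complexity: O(n^3)


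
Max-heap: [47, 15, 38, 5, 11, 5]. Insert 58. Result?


Append 58: [47, 15, 38, 5, 11, 5, 58]
Bubble up: swap idx 6(58) with idx 2(38); swap idx 2(58) with idx 0(47)
Result: [58, 15, 47, 5, 11, 5, 38]


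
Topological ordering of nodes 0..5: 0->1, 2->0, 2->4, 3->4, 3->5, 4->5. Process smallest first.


Kahn's algorithm, process smallest node first
Order: [2, 0, 1, 3, 4, 5]


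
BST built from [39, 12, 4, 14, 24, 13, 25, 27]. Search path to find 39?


BST root = 39
Search for 39: compare at each node
Path: [39]


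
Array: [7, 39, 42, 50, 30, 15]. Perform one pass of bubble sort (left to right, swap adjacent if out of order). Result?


After one pass: [7, 39, 42, 30, 15, 50]


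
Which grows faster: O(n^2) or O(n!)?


quadratic grows slower than factorial
O(n^2) is asymptotically smaller; O(n!) grows faster


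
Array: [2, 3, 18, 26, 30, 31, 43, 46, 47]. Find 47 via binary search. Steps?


Search for 47:
[0,8] mid=4 arr[4]=30
[5,8] mid=6 arr[6]=43
[7,8] mid=7 arr[7]=46
[8,8] mid=8 arr[8]=47
Total: 4 comparisons


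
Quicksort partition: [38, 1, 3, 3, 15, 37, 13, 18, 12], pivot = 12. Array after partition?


Elements <= 12 go left of pivot.
Result: [1, 3, 3, 12, 15, 37, 13, 18, 38], pivot at index 3


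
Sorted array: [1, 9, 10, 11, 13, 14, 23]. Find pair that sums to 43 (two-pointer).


Two pointers: lo=0, hi=6
No pair sums to 43


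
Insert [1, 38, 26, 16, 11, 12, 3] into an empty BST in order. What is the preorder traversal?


Root = 1; build tree by BST insertion.
Preorder traversal: [1, 38, 26, 16, 11, 3, 12]


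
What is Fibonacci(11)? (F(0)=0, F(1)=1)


F(n)=F(n-1)+F(n-2)
...F(9)=34, F(10)=55, F(11)=89


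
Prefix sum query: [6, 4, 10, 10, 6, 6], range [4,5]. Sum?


Prefix sums: [0, 6, 10, 20, 30, 36, 42]
Sum[4..5] = prefix[6] - prefix[4] = 42 - 30 = 12


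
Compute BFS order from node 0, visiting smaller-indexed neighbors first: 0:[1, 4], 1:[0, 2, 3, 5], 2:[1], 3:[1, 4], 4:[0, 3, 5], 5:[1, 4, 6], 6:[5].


BFS queue: start with [0]
Visit order: [0, 1, 4, 2, 3, 5, 6]


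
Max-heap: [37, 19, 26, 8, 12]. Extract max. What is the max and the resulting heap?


Max = 37
Replace root with last, heapify down
Resulting heap: [26, 19, 12, 8]


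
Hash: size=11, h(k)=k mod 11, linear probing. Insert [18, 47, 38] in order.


Insertions: 18->slot 7; 47->slot 3; 38->slot 5
Table: [None, None, None, 47, None, 38, None, 18, None, None, None]


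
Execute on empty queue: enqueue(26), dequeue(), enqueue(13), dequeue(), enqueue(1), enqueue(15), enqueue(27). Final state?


enqueue(26) -> [26]
dequeue() returns 26 -> []
enqueue(13) -> [13]
dequeue() returns 13 -> []
enqueue(1) -> [1]
enqueue(15) -> [1, 15]
enqueue(27) -> [1, 15, 27]
Final queue (front to back): [1, 15, 27]


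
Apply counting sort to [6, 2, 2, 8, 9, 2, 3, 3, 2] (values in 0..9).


Count array: [0, 0, 4, 2, 0, 0, 1, 0, 1, 1]
Reconstruct: [2, 2, 2, 2, 3, 3, 6, 8, 9]


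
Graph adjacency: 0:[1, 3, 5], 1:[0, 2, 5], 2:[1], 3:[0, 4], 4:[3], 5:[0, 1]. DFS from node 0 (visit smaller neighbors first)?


DFS stack-based: start with [0]
Visit order: [0, 1, 2, 5, 3, 4]


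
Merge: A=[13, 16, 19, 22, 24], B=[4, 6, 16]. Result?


Compare heads, take smaller each step.
Merged: [4, 6, 13, 16, 16, 19, 22, 24]


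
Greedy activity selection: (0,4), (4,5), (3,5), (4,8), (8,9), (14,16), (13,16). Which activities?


Greedy: pick earliest-ending, then skip overlaps.
Selected (4 activities): [(0, 4), (4, 5), (8, 9), (14, 16)]


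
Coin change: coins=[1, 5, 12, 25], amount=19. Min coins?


dp[0]=0; dp[i]=1+min(dp[i-c] for c in coins)
...dp[14]=3, dp[15]=3, dp[16]=4, dp[17]=2, dp[18]=3, dp[19]=4
Minimum coins for 19 = 4


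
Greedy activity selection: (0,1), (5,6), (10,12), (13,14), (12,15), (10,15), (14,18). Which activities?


Greedy: pick earliest-ending, then skip overlaps.
Selected (5 activities): [(0, 1), (5, 6), (10, 12), (13, 14), (14, 18)]


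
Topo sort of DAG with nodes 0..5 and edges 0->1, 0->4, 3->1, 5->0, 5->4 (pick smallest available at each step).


Kahn's algorithm, process smallest node first
Order: [2, 3, 5, 0, 1, 4]


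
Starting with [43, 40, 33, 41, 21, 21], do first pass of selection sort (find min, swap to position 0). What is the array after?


After one pass: [21, 40, 33, 41, 43, 21]


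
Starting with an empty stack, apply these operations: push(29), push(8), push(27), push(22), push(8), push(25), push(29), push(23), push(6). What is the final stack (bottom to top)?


push(29) -> [29]
push(8) -> [29, 8]
push(27) -> [29, 8, 27]
push(22) -> [29, 8, 27, 22]
push(8) -> [29, 8, 27, 22, 8]
push(25) -> [29, 8, 27, 22, 8, 25]
push(29) -> [29, 8, 27, 22, 8, 25, 29]
push(23) -> [29, 8, 27, 22, 8, 25, 29, 23]
push(6) -> [29, 8, 27, 22, 8, 25, 29, 23, 6]
Final stack (bottom to top): [29, 8, 27, 22, 8, 25, 29, 23, 6]


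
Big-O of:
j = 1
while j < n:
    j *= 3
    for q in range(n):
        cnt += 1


Per nesting level: O(log n) * O(n) = O(n log n)
Complexity: O(n log n)


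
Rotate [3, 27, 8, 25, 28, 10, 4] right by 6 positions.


Right rotate by 6: [27, 8, 25, 28, 10, 4, 3]


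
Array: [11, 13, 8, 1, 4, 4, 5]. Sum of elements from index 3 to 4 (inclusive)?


Prefix sums: [0, 11, 24, 32, 33, 37, 41, 46]
Sum[3..4] = prefix[5] - prefix[3] = 37 - 32 = 5


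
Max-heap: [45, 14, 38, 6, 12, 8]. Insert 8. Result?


Append 8: [45, 14, 38, 6, 12, 8, 8]
Bubble up: no swaps needed
Result: [45, 14, 38, 6, 12, 8, 8]


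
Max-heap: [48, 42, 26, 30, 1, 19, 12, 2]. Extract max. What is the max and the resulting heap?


Max = 48
Replace root with last, heapify down
Resulting heap: [42, 30, 26, 2, 1, 19, 12]


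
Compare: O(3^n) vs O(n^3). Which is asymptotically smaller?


cubic grows slower than exponential (base 3)
O(n^3) is asymptotically smaller; O(3^n) grows faster


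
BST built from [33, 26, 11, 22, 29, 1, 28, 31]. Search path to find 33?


BST root = 33
Search for 33: compare at each node
Path: [33]


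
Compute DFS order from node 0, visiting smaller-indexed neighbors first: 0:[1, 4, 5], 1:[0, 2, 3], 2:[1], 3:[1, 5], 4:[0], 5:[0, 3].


DFS stack-based: start with [0]
Visit order: [0, 1, 2, 3, 5, 4]


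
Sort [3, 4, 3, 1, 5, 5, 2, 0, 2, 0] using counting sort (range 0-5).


Count array: [2, 1, 2, 2, 1, 2]
Reconstruct: [0, 0, 1, 2, 2, 3, 3, 4, 5, 5]


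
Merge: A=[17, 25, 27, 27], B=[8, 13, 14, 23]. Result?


Compare heads, take smaller each step.
Merged: [8, 13, 14, 17, 23, 25, 27, 27]


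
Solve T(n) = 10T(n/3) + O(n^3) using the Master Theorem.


a=10, b=3, c=3. log_3(10)=2.096 < c=3. Case 3: O(n^c) = O(n^3)
Complexity: O(n^3)


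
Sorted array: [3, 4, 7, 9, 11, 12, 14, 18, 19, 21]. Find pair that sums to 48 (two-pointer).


Two pointers: lo=0, hi=9
No pair sums to 48


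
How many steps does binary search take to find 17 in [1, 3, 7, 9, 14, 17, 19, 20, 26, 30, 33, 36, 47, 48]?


Search for 17:
[0,13] mid=6 arr[6]=19
[0,5] mid=2 arr[2]=7
[3,5] mid=4 arr[4]=14
[5,5] mid=5 arr[5]=17
Total: 4 comparisons


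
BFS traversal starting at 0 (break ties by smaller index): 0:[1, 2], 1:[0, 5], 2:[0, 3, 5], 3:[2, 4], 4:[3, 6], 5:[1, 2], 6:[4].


BFS queue: start with [0]
Visit order: [0, 1, 2, 5, 3, 4, 6]


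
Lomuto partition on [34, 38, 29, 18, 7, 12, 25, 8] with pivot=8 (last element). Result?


Elements <= 8 go left of pivot.
Result: [7, 8, 29, 18, 34, 12, 25, 38], pivot at index 1


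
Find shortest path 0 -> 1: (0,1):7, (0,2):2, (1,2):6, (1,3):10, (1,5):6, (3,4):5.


Dijkstra from 0:
Distances: {0: 0, 1: 7, 2: 2, 3: 17, 4: 22, 5: 13}
Shortest distance to 1 = 7, path = [0, 1]


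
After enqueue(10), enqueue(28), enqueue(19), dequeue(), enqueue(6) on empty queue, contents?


enqueue(10) -> [10]
enqueue(28) -> [10, 28]
enqueue(19) -> [10, 28, 19]
dequeue() returns 10 -> [28, 19]
enqueue(6) -> [28, 19, 6]
Final queue (front to back): [28, 19, 6]


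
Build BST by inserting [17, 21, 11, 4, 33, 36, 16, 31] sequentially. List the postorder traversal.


Root = 17; build tree by BST insertion.
Postorder traversal: [4, 16, 11, 31, 36, 33, 21, 17]


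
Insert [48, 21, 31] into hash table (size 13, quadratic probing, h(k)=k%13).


Insertions: 48->slot 9; 21->slot 8; 31->slot 5
Table: [None, None, None, None, None, 31, None, None, 21, 48, None, None, None]


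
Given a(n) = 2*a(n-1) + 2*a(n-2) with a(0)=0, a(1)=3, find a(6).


Build bottom-up:
...a(4)=48, a(5)=132, a(6)=2*132+2*48=360


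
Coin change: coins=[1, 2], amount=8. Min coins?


dp[0]=0; dp[i]=1+min(dp[i-c] for c in coins)
...dp[3]=2, dp[4]=2, dp[5]=3, dp[6]=3, dp[7]=4, dp[8]=4
Minimum coins for 8 = 4


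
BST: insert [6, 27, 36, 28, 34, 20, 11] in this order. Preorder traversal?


Root = 6; build tree by BST insertion.
Preorder traversal: [6, 27, 20, 11, 36, 28, 34]


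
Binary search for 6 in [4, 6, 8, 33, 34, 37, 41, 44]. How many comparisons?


Search for 6:
[0,7] mid=3 arr[3]=33
[0,2] mid=1 arr[1]=6
Total: 2 comparisons


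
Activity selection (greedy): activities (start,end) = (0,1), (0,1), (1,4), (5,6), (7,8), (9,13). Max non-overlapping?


Greedy: pick earliest-ending, then skip overlaps.
Selected (5 activities): [(0, 1), (1, 4), (5, 6), (7, 8), (9, 13)]


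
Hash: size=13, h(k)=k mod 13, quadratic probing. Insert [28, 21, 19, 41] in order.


Insertions: 28->slot 2; 21->slot 8; 19->slot 6; 41->slot 3
Table: [None, None, 28, 41, None, None, 19, None, 21, None, None, None, None]


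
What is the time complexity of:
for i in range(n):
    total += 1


Per nesting level: O(n) = O(n)
Complexity: O(n)


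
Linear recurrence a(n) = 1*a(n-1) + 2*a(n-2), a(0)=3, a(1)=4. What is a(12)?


Build bottom-up:
...a(10)=2390, a(11)=4778, a(12)=1*4778+2*2390=9558


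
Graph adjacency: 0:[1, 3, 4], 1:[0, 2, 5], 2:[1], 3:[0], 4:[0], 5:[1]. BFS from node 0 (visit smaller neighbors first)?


BFS queue: start with [0]
Visit order: [0, 1, 3, 4, 2, 5]


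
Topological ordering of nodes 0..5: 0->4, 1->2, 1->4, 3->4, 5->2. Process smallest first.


Kahn's algorithm, process smallest node first
Order: [0, 1, 3, 4, 5, 2]


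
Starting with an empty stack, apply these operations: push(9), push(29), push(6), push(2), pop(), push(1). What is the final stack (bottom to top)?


push(9) -> [9]
push(29) -> [9, 29]
push(6) -> [9, 29, 6]
push(2) -> [9, 29, 6, 2]
pop() returns 2 -> [9, 29, 6]
push(1) -> [9, 29, 6, 1]
Final stack (bottom to top): [9, 29, 6, 1]


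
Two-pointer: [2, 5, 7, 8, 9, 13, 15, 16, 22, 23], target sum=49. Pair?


Two pointers: lo=0, hi=9
No pair sums to 49


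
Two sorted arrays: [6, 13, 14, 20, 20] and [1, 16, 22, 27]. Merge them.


Compare heads, take smaller each step.
Merged: [1, 6, 13, 14, 16, 20, 20, 22, 27]


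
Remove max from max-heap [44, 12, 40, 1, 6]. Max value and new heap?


Max = 44
Replace root with last, heapify down
Resulting heap: [40, 12, 6, 1]


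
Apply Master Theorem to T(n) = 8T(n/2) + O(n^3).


a=8, b=2, c=3. log_2(8)=3 = c=3. Case 2: O(n^c log n) = O(n^3 log n)
Complexity: O(n^3 log n)


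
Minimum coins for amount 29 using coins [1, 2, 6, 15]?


dp[0]=0; dp[i]=1+min(dp[i-c] for c in coins)
...dp[24]=4, dp[25]=4, dp[26]=5, dp[27]=3, dp[28]=4, dp[29]=4
Minimum coins for 29 = 4


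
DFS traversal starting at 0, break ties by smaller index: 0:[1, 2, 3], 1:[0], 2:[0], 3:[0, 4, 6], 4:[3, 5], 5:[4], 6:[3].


DFS stack-based: start with [0]
Visit order: [0, 1, 2, 3, 4, 5, 6]


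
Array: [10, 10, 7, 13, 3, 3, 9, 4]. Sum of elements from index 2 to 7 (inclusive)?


Prefix sums: [0, 10, 20, 27, 40, 43, 46, 55, 59]
Sum[2..7] = prefix[8] - prefix[2] = 59 - 20 = 39


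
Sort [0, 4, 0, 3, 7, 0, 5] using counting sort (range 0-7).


Count array: [3, 0, 0, 1, 1, 1, 0, 1]
Reconstruct: [0, 0, 0, 3, 4, 5, 7]


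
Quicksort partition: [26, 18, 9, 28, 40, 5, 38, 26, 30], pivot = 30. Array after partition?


Elements <= 30 go left of pivot.
Result: [26, 18, 9, 28, 5, 26, 30, 40, 38], pivot at index 6


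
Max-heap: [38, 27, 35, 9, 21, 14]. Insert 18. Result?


Append 18: [38, 27, 35, 9, 21, 14, 18]
Bubble up: no swaps needed
Result: [38, 27, 35, 9, 21, 14, 18]


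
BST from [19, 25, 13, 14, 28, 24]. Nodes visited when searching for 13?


BST root = 19
Search for 13: compare at each node
Path: [19, 13]


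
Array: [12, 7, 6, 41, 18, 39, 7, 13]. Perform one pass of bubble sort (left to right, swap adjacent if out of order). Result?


After one pass: [7, 6, 12, 18, 39, 7, 13, 41]


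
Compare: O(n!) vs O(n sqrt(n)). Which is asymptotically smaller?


n^1.5 grows slower than factorial
O(n sqrt(n)) is asymptotically smaller; O(n!) grows faster


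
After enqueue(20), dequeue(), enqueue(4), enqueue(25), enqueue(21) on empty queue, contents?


enqueue(20) -> [20]
dequeue() returns 20 -> []
enqueue(4) -> [4]
enqueue(25) -> [4, 25]
enqueue(21) -> [4, 25, 21]
Final queue (front to back): [4, 25, 21]


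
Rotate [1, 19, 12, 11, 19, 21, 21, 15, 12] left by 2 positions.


Left rotate by 2: [12, 11, 19, 21, 21, 15, 12, 1, 19]


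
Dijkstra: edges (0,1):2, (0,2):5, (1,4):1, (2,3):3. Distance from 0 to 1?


Dijkstra from 0:
Distances: {0: 0, 1: 2, 2: 5, 3: 8, 4: 3}
Shortest distance to 1 = 2, path = [0, 1]


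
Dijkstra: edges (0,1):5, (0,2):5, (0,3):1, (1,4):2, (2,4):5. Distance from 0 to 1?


Dijkstra from 0:
Distances: {0: 0, 1: 5, 2: 5, 3: 1, 4: 7}
Shortest distance to 1 = 5, path = [0, 1]


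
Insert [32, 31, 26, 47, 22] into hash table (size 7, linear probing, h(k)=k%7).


Insertions: 32->slot 4; 31->slot 3; 26->slot 5; 47->slot 6; 22->slot 1
Table: [None, 22, None, 31, 32, 26, 47]


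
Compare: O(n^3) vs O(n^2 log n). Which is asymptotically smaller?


n^2 log n grows slower than cubic
O(n^2 log n) is asymptotically smaller; O(n^3) grows faster


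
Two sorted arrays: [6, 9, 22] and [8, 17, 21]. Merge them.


Compare heads, take smaller each step.
Merged: [6, 8, 9, 17, 21, 22]


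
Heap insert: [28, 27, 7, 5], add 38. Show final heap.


Append 38: [28, 27, 7, 5, 38]
Bubble up: swap idx 4(38) with idx 1(27); swap idx 1(38) with idx 0(28)
Result: [38, 28, 7, 5, 27]


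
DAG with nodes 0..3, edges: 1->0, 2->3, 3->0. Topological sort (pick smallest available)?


Kahn's algorithm, process smallest node first
Order: [1, 2, 3, 0]


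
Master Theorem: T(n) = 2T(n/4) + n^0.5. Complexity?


a=2, b=4, c=0.5. log_4(2)=0.5 = c=0.5. Case 2: O(n^c log n) = O(sqrt(n) log n)
Complexity: O(sqrt(n) log n)


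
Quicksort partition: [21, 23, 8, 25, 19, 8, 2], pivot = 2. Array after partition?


Elements <= 2 go left of pivot.
Result: [2, 23, 8, 25, 19, 8, 21], pivot at index 0


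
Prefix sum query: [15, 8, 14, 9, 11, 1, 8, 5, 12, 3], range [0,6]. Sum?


Prefix sums: [0, 15, 23, 37, 46, 57, 58, 66, 71, 83, 86]
Sum[0..6] = prefix[7] - prefix[0] = 66 - 0 = 66


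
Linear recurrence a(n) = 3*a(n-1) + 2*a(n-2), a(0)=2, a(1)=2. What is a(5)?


Build bottom-up:
...a(3)=34, a(4)=122, a(5)=3*122+2*34=434


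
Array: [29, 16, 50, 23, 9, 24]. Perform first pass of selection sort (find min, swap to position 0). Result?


After one pass: [9, 16, 50, 23, 29, 24]


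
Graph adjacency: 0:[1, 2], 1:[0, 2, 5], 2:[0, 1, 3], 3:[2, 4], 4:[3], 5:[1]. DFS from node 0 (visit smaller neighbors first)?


DFS stack-based: start with [0]
Visit order: [0, 1, 2, 3, 4, 5]


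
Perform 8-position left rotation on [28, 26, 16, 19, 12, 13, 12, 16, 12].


Left rotate by 8: [12, 28, 26, 16, 19, 12, 13, 12, 16]


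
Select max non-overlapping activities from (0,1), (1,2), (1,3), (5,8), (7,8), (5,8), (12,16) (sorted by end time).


Greedy: pick earliest-ending, then skip overlaps.
Selected (4 activities): [(0, 1), (1, 2), (5, 8), (12, 16)]


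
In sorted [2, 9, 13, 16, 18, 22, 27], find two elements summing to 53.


Two pointers: lo=0, hi=6
No pair sums to 53


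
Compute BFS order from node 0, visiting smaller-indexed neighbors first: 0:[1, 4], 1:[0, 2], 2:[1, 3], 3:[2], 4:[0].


BFS queue: start with [0]
Visit order: [0, 1, 4, 2, 3]


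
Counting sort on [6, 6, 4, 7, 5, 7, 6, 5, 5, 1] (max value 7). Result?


Count array: [0, 1, 0, 0, 1, 3, 3, 2]
Reconstruct: [1, 4, 5, 5, 5, 6, 6, 6, 7, 7]


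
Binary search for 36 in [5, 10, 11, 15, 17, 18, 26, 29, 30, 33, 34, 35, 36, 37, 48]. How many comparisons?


Search for 36:
[0,14] mid=7 arr[7]=29
[8,14] mid=11 arr[11]=35
[12,14] mid=13 arr[13]=37
[12,12] mid=12 arr[12]=36
Total: 4 comparisons


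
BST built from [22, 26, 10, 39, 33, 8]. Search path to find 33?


BST root = 22
Search for 33: compare at each node
Path: [22, 26, 39, 33]


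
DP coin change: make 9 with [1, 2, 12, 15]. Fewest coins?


dp[0]=0; dp[i]=1+min(dp[i-c] for c in coins)
...dp[4]=2, dp[5]=3, dp[6]=3, dp[7]=4, dp[8]=4, dp[9]=5
Minimum coins for 9 = 5


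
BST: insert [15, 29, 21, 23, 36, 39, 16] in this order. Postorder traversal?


Root = 15; build tree by BST insertion.
Postorder traversal: [16, 23, 21, 39, 36, 29, 15]


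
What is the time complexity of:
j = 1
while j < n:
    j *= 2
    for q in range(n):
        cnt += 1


Per nesting level: O(log n) * O(n) = O(n log n)
Complexity: O(n log n)


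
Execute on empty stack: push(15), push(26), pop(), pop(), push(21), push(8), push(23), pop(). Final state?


push(15) -> [15]
push(26) -> [15, 26]
pop() returns 26 -> [15]
pop() returns 15 -> []
push(21) -> [21]
push(8) -> [21, 8]
push(23) -> [21, 8, 23]
pop() returns 23 -> [21, 8]
Final stack (bottom to top): [21, 8]


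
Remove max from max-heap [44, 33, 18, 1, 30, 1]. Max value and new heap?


Max = 44
Replace root with last, heapify down
Resulting heap: [33, 30, 18, 1, 1]


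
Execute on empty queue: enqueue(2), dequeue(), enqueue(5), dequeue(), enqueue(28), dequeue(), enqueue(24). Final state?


enqueue(2) -> [2]
dequeue() returns 2 -> []
enqueue(5) -> [5]
dequeue() returns 5 -> []
enqueue(28) -> [28]
dequeue() returns 28 -> []
enqueue(24) -> [24]
Final queue (front to back): [24]


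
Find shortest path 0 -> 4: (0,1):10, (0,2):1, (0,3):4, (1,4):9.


Dijkstra from 0:
Distances: {0: 0, 1: 10, 2: 1, 3: 4, 4: 19}
Shortest distance to 4 = 19, path = [0, 1, 4]


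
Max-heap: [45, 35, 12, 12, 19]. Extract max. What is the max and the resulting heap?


Max = 45
Replace root with last, heapify down
Resulting heap: [35, 19, 12, 12]


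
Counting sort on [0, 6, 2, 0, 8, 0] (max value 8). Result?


Count array: [3, 0, 1, 0, 0, 0, 1, 0, 1]
Reconstruct: [0, 0, 0, 2, 6, 8]


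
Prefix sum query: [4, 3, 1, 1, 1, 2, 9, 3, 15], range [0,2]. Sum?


Prefix sums: [0, 4, 7, 8, 9, 10, 12, 21, 24, 39]
Sum[0..2] = prefix[3] - prefix[0] = 8 - 0 = 8


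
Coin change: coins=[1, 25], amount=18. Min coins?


dp[0]=0; dp[i]=1+min(dp[i-c] for c in coins)
...dp[13]=13, dp[14]=14, dp[15]=15, dp[16]=16, dp[17]=17, dp[18]=18
Minimum coins for 18 = 18


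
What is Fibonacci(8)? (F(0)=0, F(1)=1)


F(n)=F(n-1)+F(n-2)
...F(6)=8, F(7)=13, F(8)=21


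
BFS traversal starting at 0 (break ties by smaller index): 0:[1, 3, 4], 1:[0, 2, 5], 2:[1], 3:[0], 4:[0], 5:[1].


BFS queue: start with [0]
Visit order: [0, 1, 3, 4, 2, 5]


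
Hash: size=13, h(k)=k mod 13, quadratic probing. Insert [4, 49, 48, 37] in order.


Insertions: 4->slot 4; 49->slot 10; 48->slot 9; 37->slot 11
Table: [None, None, None, None, 4, None, None, None, None, 48, 49, 37, None]


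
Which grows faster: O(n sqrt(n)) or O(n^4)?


n^1.5 grows slower than quartic
O(n sqrt(n)) is asymptotically smaller; O(n^4) grows faster


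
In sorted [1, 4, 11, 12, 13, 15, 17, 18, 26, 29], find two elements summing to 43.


Two pointers: lo=0, hi=9
Found pair: (17, 26) summing to 43


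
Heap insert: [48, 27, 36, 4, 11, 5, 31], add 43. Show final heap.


Append 43: [48, 27, 36, 4, 11, 5, 31, 43]
Bubble up: swap idx 7(43) with idx 3(4); swap idx 3(43) with idx 1(27)
Result: [48, 43, 36, 27, 11, 5, 31, 4]


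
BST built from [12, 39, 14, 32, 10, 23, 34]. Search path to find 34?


BST root = 12
Search for 34: compare at each node
Path: [12, 39, 14, 32, 34]


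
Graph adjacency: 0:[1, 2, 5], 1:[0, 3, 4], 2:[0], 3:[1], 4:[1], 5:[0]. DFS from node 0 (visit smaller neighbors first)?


DFS stack-based: start with [0]
Visit order: [0, 1, 3, 4, 2, 5]


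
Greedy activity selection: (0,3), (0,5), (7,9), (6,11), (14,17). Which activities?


Greedy: pick earliest-ending, then skip overlaps.
Selected (3 activities): [(0, 3), (7, 9), (14, 17)]


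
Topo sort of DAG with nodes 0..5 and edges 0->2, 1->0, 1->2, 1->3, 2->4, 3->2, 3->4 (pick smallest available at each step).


Kahn's algorithm, process smallest node first
Order: [1, 0, 3, 2, 4, 5]


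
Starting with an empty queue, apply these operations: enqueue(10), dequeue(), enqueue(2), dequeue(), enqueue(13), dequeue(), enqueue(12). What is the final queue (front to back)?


enqueue(10) -> [10]
dequeue() returns 10 -> []
enqueue(2) -> [2]
dequeue() returns 2 -> []
enqueue(13) -> [13]
dequeue() returns 13 -> []
enqueue(12) -> [12]
Final queue (front to back): [12]


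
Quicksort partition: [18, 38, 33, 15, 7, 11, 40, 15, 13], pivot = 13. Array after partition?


Elements <= 13 go left of pivot.
Result: [7, 11, 13, 15, 18, 38, 40, 15, 33], pivot at index 2


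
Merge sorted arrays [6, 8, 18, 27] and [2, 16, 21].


Compare heads, take smaller each step.
Merged: [2, 6, 8, 16, 18, 21, 27]


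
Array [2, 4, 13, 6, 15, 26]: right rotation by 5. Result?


Right rotate by 5: [4, 13, 6, 15, 26, 2]


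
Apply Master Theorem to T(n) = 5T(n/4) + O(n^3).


a=5, b=4, c=3. log_4(5)=1.161 < c=3. Case 3: O(n^c) = O(n^3)
Complexity: O(n^3)


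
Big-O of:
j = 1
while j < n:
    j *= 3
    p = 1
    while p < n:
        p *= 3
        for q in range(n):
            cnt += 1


Per nesting level: O(log n) * O(log n) * O(n) = O(n (log n)^2)
Complexity: O(n (log n)^2)


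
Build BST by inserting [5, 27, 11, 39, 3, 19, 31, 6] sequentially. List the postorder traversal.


Root = 5; build tree by BST insertion.
Postorder traversal: [3, 6, 19, 11, 31, 39, 27, 5]


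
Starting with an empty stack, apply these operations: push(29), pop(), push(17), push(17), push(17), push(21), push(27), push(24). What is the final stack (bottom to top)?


push(29) -> [29]
pop() returns 29 -> []
push(17) -> [17]
push(17) -> [17, 17]
push(17) -> [17, 17, 17]
push(21) -> [17, 17, 17, 21]
push(27) -> [17, 17, 17, 21, 27]
push(24) -> [17, 17, 17, 21, 27, 24]
Final stack (bottom to top): [17, 17, 17, 21, 27, 24]


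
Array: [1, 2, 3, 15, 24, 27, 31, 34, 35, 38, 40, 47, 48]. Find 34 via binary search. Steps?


Search for 34:
[0,12] mid=6 arr[6]=31
[7,12] mid=9 arr[9]=38
[7,8] mid=7 arr[7]=34
Total: 3 comparisons
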